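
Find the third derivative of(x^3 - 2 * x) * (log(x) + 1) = (6*x^2*log(x) + 17*x^2 + 2)/x^2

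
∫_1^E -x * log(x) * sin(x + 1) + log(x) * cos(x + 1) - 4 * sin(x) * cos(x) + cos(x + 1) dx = E*cos(1 + E) - cos(2) + cos(2*E)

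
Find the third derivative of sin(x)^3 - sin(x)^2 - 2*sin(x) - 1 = (8*sin(x) + 27*cos(x)^2 - 19)*cos(x)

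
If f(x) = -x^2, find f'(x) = -2*x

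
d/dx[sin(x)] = cos(x)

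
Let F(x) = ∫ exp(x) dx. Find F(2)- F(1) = -E + exp(2)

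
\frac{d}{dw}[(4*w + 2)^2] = 32*w + 16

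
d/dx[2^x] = 2^x*log(2)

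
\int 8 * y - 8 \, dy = 4*y^2 - 8*y + C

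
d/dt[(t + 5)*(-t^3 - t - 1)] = -4*t^3 - 15*t^2 - 2*t - 6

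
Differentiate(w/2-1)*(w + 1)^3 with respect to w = 2*w^3 + 3*w^2/2 - 3*w - 5/2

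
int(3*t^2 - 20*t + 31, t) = t^3 - 10*t^2 + 31*t + C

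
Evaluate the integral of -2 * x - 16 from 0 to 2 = -36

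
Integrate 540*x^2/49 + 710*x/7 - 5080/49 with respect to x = 180*x^3/49 + 355*x^2/7 - 5080*x/49 + C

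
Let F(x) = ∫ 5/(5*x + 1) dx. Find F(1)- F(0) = log(6)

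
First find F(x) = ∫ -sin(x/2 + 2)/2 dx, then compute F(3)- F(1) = cos(7/2) - cos(5/2)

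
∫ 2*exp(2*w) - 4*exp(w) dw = (exp(w) - 2)^2 + C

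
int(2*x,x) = x^2 + C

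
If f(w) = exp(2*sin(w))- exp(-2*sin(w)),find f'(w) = 2*(exp(2*sin(w)) + exp(-2*sin(w)))*cos(w)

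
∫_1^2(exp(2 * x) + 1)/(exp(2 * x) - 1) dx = -log(-3*exp(-1) + 3*E) + log(-3*exp(-2) + 3*exp(2))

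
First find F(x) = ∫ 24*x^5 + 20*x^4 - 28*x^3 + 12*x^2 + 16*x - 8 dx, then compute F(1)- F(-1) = 0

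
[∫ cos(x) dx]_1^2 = -sin(1) + sin(2)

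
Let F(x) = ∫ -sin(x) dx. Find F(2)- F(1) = -cos(1) + cos(2)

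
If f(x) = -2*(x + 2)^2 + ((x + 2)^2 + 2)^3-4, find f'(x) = 6*x^5 + 60*x^4 + 264*x^3 + 624*x^2 + 788*x + 424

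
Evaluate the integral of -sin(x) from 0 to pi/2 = -1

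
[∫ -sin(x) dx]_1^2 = -cos(1) + cos(2)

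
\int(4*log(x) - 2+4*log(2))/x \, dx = 2*(log(2*x) - 1)*log(2*x) + C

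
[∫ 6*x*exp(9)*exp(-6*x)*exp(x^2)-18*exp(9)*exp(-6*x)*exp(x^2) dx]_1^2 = -3*exp(4) + 3*E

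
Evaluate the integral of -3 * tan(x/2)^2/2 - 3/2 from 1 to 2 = -3*tan(1) + 3*tan(1/2)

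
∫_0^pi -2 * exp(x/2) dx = 4 - 4*exp(pi/2)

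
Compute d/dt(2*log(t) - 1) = 2/t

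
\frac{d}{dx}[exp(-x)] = -exp(-x)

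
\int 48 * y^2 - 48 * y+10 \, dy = 16*y^3 - 24*y^2 + 10*y + C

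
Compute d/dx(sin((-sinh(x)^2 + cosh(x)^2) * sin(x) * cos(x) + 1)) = 2*sin(x + pi/4)*cos(x + pi/4)*cos(-sin(x)*cos(x)*sinh(x)^2 + sin(x)*cos(x)*cosh(x)^2 + 1)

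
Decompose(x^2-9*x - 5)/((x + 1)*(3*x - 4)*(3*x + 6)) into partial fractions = -137/(210*(3*x - 4)) + 17/(30*(x + 2)) - 5/(21*(x + 1))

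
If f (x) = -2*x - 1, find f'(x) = -2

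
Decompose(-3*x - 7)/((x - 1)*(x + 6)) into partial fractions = -11/(7*(x + 6)) - 10/(7*(x - 1))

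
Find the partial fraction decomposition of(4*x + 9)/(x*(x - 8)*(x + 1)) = 5/(9*(x + 1)) + 41/(72*(x - 8)) - 9/(8*x)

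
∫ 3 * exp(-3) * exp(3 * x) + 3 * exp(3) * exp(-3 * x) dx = 2*sinh(3*x - 3) + C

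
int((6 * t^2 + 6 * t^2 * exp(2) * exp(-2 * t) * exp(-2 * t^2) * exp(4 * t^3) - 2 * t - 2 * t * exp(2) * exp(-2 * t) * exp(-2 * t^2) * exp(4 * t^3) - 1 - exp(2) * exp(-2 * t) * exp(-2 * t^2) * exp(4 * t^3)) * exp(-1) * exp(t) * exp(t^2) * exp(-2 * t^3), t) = 2*sinh(2*t^3 - t^2 - t + 1) + C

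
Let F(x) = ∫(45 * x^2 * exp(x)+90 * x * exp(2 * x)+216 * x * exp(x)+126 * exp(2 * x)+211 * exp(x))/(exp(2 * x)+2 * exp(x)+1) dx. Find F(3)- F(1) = -256*E/(1 + E) + 868*exp(3)/(1 + exp(3))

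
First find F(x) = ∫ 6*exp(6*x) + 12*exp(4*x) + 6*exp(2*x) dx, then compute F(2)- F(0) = -8 + (1 + exp(4))^3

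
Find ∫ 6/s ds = 6*log(s) + C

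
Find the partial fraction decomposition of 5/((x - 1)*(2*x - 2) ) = 5/(2*(x - 1)^2)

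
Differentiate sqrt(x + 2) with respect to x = 1/(2*sqrt(x + 2))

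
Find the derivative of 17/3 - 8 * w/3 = -8/3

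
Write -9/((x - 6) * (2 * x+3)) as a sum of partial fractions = 6/(5*(2*x + 3)) - 3/(5*(x - 6))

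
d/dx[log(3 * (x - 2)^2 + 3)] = (2*x - 4)/(x^2 - 4*x + 5)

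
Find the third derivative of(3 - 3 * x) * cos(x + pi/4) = -3*x*sin(x + pi/4) + 3*sin(x + pi/4) + 9*cos(x + pi/4)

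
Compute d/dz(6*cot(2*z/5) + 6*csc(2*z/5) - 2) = -12*cot(2*z/5)^2/5 - 12*cot(2*z/5)*csc(2*z/5)/5 - 12/5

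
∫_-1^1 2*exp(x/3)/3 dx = -2*exp(-1/3) + 2*exp(1/3)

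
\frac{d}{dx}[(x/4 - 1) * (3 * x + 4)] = 3*x/2 - 2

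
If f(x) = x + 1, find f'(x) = 1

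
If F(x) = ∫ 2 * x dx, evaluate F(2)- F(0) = 4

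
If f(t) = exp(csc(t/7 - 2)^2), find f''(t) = 8*(cos(2*t/7 - 4) + 2/sin(t/7 - 2)^2)*exp(2/(1 - cos(2*t/7 - 4)))/(49*(1 - cos(2*t/7 - 4))^2)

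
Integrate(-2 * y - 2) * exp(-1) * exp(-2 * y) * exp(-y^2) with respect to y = exp(-(y + 1)^2) + C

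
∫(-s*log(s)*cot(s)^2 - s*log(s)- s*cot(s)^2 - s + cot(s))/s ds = (log(s) + 1)*cot(s) + C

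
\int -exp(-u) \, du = exp(-u) + C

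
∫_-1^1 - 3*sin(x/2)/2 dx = 0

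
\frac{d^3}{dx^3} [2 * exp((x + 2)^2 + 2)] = 16*x^3*exp(x^2 + 4*x + 6) + 96*x^2*exp(x^2 + 4*x + 6) + 216*x*exp(x^2 + 4*x + 6) + 176*exp(x^2 + 4*x + 6)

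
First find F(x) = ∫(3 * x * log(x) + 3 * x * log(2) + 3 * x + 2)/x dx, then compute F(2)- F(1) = 11*log(2)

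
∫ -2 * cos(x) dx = -2*sin(x) + C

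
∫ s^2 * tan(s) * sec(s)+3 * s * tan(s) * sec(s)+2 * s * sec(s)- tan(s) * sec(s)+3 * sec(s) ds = (s^2 + 3*s - 1)*sec(s) + C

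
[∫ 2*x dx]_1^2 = 3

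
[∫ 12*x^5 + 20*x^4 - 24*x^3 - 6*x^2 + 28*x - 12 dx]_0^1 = 0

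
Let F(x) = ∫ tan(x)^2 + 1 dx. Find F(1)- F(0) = tan(1)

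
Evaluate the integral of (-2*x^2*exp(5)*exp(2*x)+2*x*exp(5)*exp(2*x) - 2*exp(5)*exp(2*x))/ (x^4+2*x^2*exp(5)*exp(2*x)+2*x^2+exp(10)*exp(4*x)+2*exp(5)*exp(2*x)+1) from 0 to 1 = -exp(-5)/(exp(-5) + 1) + 2*exp(-7)/(2*exp(-7) + 1)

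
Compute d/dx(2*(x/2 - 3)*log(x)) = (x*log(x) + x - 6)/x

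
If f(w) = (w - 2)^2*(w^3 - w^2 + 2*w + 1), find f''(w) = 20*w^3 - 60*w^2 + 60*w - 22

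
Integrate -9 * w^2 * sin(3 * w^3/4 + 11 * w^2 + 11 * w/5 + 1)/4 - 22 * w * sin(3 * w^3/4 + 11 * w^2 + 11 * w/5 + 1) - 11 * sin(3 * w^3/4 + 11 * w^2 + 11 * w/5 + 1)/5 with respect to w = cos(3*w^3/4 + 11*w^2 + 11*w/5 + 1) + C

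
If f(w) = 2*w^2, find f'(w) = 4*w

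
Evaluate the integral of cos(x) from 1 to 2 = -sin(1) + sin(2)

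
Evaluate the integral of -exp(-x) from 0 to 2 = -1 + exp(-2)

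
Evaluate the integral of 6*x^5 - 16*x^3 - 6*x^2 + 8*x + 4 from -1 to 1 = 4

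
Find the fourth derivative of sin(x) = sin(x)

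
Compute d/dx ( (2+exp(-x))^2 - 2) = (-4*exp(x) - 2)*exp(-2*x)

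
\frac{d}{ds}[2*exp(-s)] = -2*exp(-s)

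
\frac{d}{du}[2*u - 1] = 2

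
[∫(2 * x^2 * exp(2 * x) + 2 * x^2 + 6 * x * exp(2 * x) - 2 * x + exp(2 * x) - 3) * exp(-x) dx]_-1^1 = -2*exp(-1) + 2*E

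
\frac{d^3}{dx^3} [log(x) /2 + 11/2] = x^(-3)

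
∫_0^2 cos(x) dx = sin(2)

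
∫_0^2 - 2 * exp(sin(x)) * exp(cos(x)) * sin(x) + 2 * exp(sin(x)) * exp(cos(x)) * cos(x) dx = -2*E + 2*exp(cos(2) + sin(2))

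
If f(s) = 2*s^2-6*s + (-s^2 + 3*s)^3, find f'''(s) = -120*s^3 + 540*s^2 - 648*s + 162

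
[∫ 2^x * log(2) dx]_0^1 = 1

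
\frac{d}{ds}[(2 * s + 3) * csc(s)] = -2*s*cot(s)*csc(s) - 3*cot(s)*csc(s) + 2*csc(s)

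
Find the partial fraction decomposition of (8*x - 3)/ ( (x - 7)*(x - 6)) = -45/(x - 6) + 53/(x - 7)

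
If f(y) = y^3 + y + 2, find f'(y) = 3*y^2 + 1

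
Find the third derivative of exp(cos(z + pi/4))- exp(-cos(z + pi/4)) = (-exp(2*cos(z + pi/4))*sin(z + pi/4)^3 + 3*exp(2*cos(z + pi/4))*sin(z + pi/4)*cos(z + pi/4) + exp(2*cos(z + pi/4))*sin(z + pi/4) - sin(z + pi/4)^3 + sin(z + pi/4) - 3*cos(2*z)/2)*exp(-cos(z + pi/4))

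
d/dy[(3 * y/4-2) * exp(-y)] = (11 - 3*y)*exp(-y)/4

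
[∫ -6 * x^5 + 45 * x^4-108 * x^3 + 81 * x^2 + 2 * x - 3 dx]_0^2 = 6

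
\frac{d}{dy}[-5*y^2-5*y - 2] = -10*y - 5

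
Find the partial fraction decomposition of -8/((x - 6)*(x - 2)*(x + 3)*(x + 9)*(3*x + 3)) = -1/(2970*(x + 9)) + 2/(405*(x + 3)) - 1/(126*(x + 1)) + 2/(495*(x - 2)) - 2/(2835*(x - 6))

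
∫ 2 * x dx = x^2 + C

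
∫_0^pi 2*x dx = pi^2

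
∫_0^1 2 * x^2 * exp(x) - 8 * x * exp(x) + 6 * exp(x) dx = -18 + 8*E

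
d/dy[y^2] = 2*y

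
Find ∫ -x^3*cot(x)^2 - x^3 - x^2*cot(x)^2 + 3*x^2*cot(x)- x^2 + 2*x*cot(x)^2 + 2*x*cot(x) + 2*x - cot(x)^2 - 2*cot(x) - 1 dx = (x^3 + x^2 - 2*x + 1)*cot(x) + C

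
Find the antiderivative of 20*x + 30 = 10*x^2 + 30*x + C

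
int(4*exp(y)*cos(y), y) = 2*sqrt(2)*exp(y)*sin(y + pi/4) + C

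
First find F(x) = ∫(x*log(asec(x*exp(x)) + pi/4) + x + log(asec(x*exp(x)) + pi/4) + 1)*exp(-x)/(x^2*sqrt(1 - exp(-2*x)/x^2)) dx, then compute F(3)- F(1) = -(pi/4 + asec(E))*log(pi/4 + asec(E)) + (pi/4 + asec(3*exp(3)))*log(pi/4 + asec(3*exp(3)))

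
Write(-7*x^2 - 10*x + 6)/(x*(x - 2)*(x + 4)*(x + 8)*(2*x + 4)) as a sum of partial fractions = -181/(1920*(x + 8)) + 11/(64*(x + 4)) - 1/(96*(x + 2)) - 7/(160*(x - 2)) - 3/(128*x)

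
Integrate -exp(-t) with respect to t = exp(-t) + C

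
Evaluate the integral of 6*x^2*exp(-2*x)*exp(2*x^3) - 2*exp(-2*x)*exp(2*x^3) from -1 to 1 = 0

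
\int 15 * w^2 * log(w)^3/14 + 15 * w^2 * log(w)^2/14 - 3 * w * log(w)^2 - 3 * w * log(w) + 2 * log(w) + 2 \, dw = w*(5*w^2*log(w)^2 - 21*w*log(w) + 28)*log(w)/14 + C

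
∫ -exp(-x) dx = exp(-x) + C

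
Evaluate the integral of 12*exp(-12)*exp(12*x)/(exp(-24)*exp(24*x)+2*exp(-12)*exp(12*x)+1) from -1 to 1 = -exp(-24)/(exp(-24) + 1) + 1/2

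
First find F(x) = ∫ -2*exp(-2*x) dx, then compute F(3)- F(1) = -exp(-2) + exp(-6)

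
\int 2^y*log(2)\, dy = 2^y + C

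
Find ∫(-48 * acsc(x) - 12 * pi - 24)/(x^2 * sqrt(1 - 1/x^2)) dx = 3*(4*acsc(x) + pi)^2/2 + 24*acsc(x) + C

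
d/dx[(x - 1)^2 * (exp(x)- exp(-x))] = (x^2*exp(2*x) + x^2 - 4*x - exp(2*x) + 3)*exp(-x)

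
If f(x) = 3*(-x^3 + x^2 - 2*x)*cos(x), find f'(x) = 3*x^3*sin(x) - 3*x^2*sin(x) - 9*x^2*cos(x) + 6*x*sin(x) + 6*x*cos(x) - 6*cos(x)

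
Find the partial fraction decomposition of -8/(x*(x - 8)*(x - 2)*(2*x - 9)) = 64/(315*(2*x - 9)) - 2/(15*(x - 2)) - 1/(42*(x - 8)) + 1/(18*x)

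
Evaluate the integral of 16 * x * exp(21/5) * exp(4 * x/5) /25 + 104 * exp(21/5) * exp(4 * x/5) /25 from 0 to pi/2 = -21*exp(21/5)/5 + (2*pi/5 + 21/5)*exp(2*pi/5 + 21/5)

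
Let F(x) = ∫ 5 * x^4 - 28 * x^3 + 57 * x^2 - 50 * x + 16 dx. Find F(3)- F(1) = 8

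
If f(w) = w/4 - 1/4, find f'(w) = 1/4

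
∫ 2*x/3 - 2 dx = x^2/3 - 2*x + C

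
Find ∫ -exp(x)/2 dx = -exp(x)/2 + C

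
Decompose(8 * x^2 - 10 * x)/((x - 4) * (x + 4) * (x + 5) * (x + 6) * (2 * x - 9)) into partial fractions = 624/(2261*(2*x - 9)) + 29/(35*(x + 6)) - 250/(171*(x + 5)) + 21/(34*(x + 4)) - 11/(90*(x - 4))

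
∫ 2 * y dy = y^2 + C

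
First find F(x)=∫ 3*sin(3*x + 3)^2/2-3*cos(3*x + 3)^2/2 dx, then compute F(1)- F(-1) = -sin(12)/4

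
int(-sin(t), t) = cos(t) + C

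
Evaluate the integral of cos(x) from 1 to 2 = -sin(1) + sin(2)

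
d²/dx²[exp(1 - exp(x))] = (exp(2*x) - exp(x))*exp(1 - exp(x))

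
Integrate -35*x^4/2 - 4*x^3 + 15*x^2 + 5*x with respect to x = -7*x^5/2 - x^4 + 5*x^3 + 5*x^2/2 + C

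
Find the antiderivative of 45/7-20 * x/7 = -10*x^2/7 + 45*x/7 + C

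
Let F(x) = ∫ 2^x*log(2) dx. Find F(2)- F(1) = 2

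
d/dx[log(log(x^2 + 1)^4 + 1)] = 8*x*log(x^2 + 1)^3/(x^2*log(x^2 + 1)^4 + x^2 + log(x^2 + 1)^4 + 1)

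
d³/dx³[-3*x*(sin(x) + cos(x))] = 3*sqrt(2)*(x*cos(x + pi/4) + 3*sin(x + pi/4))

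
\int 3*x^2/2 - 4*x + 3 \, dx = x^3/2 - 2*x^2 + 3*x + C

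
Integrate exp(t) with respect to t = exp(t) + C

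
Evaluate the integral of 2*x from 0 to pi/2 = pi^2/4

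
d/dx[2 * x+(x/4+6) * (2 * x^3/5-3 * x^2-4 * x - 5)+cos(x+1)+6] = 2*x^3/5 + 99*x^2/20 - 38*x - sin(x + 1) - 93/4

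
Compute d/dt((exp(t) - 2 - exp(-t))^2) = (2*exp(4*t) - 4*exp(3*t) - 4*exp(t) - 2)*exp(-2*t)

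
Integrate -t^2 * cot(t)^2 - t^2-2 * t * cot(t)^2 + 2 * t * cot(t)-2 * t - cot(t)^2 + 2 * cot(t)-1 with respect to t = (t + 1)^2*cot(t) + C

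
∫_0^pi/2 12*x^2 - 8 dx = -4*pi + pi^3/2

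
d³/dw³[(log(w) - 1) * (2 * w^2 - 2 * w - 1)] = (4*w^2 + 2*w - 2)/w^3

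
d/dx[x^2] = 2*x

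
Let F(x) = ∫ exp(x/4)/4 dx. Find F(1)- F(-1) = -exp(-1/4) + exp(1/4)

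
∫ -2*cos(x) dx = -2*sin(x) + C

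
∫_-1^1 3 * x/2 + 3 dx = 6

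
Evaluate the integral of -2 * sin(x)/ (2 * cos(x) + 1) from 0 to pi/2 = -log(3)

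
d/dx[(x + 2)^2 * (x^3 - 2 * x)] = 5*x^4 + 16*x^3 + 6*x^2 - 16*x - 8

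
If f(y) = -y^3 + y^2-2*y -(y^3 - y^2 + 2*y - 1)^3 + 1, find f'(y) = -9*y^8 + 24*y^7 - 63*y^6 + 96*y^5 - 120*y^4 + 108*y^3 - 72*y^2 + 32*y - 8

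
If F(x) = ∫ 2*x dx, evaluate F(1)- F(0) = 1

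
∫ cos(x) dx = sin(x) + C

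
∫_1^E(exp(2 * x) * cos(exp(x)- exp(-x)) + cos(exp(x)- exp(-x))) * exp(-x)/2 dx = -sin(E - exp(-1))/2 - sin(-exp(E) + exp(-E))/2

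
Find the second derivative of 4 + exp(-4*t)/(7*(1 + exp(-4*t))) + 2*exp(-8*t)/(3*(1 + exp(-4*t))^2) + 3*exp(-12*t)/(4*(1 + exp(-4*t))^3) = (48*exp(16*t) + 944*exp(12*t) + 2668*exp(8*t) - 1252*exp(4*t))/(21*exp(20*t) + 105*exp(16*t) + 210*exp(12*t) + 210*exp(8*t) + 105*exp(4*t) + 21)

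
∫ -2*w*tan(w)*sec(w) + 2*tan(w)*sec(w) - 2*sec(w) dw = (2 - 2*w)*sec(w) + C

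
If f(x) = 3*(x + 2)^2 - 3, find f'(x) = 6*x + 12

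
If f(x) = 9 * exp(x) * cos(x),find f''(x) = -18*exp(x)*sin(x)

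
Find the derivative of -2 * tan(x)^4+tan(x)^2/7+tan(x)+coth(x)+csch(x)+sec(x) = -8*tan(x)^5 - 54*tan(x)^3/7 + tan(x)^2 + tan(x)*sec(x) + 2*tan(x)/7 + 1 - cosh(x)/sinh(x)^2 - 1/sinh(x)^2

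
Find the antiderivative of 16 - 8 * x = -4*x^2 + 16*x + C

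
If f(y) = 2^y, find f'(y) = 2^y*log(2)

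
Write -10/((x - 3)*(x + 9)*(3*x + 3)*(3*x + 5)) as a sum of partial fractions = -45/(308*(3*x + 5)) + 5/(3168*(x + 9)) + 5/(96*(x + 1)) - 5/(1008*(x - 3))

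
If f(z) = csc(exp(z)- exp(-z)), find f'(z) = -(exp(2*z) + 1)*exp(-z)*cos(exp(z) - exp(-z))/sin(exp(z) - exp(-z))^2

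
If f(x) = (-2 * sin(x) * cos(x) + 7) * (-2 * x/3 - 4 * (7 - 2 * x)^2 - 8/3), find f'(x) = 32*x^2*cos(2*x) + 32*x*sin(2*x) - 668*x*cos(2*x)/3 - 224*x - 334*sin(2*x)/3 + 1192*cos(2*x)/3 + 2338/3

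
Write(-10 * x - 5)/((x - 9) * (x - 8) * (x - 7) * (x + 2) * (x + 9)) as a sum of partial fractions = 5/(2016*(x + 9)) - 1/(462*(x + 2)) - 25/(96*(x - 7)) + 1/(2*(x - 8)) - 95/(396*(x - 9))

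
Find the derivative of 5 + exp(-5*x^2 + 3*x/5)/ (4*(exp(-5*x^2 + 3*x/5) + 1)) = (-50*x*exp(-5*x^2 + 3*x/5) + 3*exp(-5*x^2 + 3*x/5))/(20*exp(6*x/5)*exp(-10*x^2) + 40*exp(3*x/5)*exp(-5*x^2) + 20)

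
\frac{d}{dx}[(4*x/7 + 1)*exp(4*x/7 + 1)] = 16*x*exp(4*x/7 + 1)/49 + 8*exp(4*x/7 + 1)/7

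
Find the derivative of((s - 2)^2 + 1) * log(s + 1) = (2*s^2*log(s + 1) + s^2 - 2*s*log(s + 1) - 4*s - 4*log(s + 1) + 5)/(s + 1)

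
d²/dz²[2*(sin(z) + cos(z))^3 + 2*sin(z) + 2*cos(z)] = sqrt(2)*(-5*sin(z + pi/4) + 9*cos(3*z + pi/4))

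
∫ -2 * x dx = -x^2 + C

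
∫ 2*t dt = t^2 + C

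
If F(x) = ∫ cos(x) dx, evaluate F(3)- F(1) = -sin(1) + sin(3)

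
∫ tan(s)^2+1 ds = tan(s) + C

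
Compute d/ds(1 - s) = -1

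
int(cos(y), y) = sin(y) + C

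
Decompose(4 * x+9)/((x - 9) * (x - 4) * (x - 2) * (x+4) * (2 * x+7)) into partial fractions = 16/(825*(2*x + 7)) - 7/(624*(x + 4)) + 17/(924*(x - 2)) - 1/(48*(x - 4)) + 9/(2275*(x - 9))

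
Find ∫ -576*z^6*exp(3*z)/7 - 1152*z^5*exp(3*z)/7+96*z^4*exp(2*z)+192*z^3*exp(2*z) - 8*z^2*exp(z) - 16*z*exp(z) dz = z^2*(-192*z^4*exp(2*z)/7 + 48*z^2*exp(z) - 8)*exp(z) + C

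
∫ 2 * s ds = s^2 + C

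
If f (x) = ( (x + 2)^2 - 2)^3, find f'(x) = 6*x^5 + 60*x^4 + 216*x^3 + 336*x^2 + 216*x + 48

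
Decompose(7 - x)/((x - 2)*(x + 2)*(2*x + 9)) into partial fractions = 46/(65*(2*x + 9)) - 9/(20*(x + 2)) + 5/(52*(x - 2))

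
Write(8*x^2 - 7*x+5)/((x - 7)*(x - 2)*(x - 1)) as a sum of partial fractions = 1/(x - 1) - 23/(5*(x - 2)) + 58/(5*(x - 7))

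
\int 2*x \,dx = x^2 + C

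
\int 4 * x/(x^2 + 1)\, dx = 2*log(x^2 + 1) + C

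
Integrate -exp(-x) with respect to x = exp(-x) + C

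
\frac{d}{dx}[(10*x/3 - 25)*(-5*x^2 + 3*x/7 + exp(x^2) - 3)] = 20*x^2*exp(x^2)/3 - 50*x^2 - 50*x*exp(x^2) + 1770*x/7 + 10*exp(x^2)/3 - 145/7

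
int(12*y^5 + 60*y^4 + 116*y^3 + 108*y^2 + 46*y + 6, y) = 2*y^6 + 12*y^5 + 29*y^4 + 36*y^3 + 23*y^2 + 6*y + C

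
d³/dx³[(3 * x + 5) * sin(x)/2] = -3*x*cos(x)/2 - 9*sin(x)/2 - 5*cos(x)/2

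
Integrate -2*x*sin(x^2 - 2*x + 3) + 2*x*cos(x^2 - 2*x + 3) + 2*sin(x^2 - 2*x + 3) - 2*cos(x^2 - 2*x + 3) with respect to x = sin((x - 1)^2 + 2) + cos((x - 1)^2 + 2) + C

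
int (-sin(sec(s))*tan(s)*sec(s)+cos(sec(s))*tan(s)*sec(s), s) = sqrt(2)*sin(pi/4 + 1/cos(s)) + C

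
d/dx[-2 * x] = -2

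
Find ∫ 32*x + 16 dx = 16*x^2 + 16*x + C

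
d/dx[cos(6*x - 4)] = -6*sin(6*x - 4)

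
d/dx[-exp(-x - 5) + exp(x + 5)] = (exp(2*x + 10) + 1)*exp(-x - 5)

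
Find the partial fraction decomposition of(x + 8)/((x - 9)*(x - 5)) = -13/(4*(x - 5)) + 17/(4*(x - 9))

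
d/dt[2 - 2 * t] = -2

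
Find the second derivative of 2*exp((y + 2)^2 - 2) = 8*y^2*exp(y^2 + 4*y + 2) + 32*y*exp(y^2 + 4*y + 2) + 36*exp(y^2 + 4*y + 2)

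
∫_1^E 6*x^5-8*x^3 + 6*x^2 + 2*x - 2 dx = -2*E + 2*exp(3) + (-E + exp(3))^2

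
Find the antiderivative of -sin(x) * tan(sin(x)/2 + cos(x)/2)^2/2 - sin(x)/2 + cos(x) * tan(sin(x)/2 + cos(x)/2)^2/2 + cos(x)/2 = tan(sqrt(2)*sin(x + pi/4)/2) + C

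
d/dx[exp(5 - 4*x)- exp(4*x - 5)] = (-4*exp(8*x - 10) - 4)*exp(5 - 4*x)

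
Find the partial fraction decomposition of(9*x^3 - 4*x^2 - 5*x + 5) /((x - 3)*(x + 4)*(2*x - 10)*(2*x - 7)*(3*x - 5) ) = -441/(2992*(3*x - 5)) - 173/(33*(2*x - 7)) - 41/(2142*(x + 4)) + 197/(112*(x - 3)) + 67/(72*(x - 5))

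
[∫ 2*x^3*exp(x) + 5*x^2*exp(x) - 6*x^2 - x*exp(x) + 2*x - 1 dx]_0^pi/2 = (-1 + exp(pi/2))*(-pi^2/4 - 1 + pi/2 + pi^3/4)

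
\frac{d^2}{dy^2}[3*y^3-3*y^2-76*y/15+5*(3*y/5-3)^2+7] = 18*y - 12/5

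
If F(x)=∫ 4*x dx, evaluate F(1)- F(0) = 2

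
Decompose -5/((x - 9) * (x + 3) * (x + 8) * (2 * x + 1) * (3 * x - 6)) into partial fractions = -16/(4275*(2*x + 1)) - 1/(7650*(x + 8)) + 1/(900*(x + 3)) + 1/(1050*(x - 2)) - 5/(81396*(x - 9))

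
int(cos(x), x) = sin(x) + C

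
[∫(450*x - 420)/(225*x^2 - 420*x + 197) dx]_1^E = -log(2) + log(1 + (14 - 15*E)^2)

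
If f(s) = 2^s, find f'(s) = 2^s*log(2)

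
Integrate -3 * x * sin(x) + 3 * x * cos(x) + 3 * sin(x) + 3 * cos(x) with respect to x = 3*sqrt(2)*x*sin(x + pi/4) + C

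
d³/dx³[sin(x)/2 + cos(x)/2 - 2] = sin(x)/2 - cos(x)/2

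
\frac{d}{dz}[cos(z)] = -sin(z)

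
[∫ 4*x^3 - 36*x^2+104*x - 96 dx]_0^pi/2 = -63 - 2*(-3 + pi/2)^2 + (-3 + pi/2)^4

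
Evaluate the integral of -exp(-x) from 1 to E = -exp(-1) + exp(-E)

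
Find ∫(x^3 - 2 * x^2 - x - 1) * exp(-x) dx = -x*(x^2 + x + 1)*exp(-x) + C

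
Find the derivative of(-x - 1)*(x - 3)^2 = -3*x^2 + 10*x - 3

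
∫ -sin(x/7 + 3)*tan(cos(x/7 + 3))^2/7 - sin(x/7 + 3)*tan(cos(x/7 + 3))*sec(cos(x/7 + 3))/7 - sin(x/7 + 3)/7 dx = tan(cos(x/7 + 3)) + sec(cos(x/7 + 3)) + C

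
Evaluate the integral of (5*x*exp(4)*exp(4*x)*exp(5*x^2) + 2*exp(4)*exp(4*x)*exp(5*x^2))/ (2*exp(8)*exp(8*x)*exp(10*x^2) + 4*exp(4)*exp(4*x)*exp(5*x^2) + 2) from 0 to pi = -exp(4)/(4*(1 + exp(4))) + exp(4 + 4*pi + 5*pi^2)/(4*(1 + exp(4 + 4*pi + 5*pi^2)))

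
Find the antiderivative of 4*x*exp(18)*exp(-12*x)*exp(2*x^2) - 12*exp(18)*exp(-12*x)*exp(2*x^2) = exp(2*(x - 3)^2) + C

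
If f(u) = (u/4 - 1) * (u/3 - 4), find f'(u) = u/6 - 4/3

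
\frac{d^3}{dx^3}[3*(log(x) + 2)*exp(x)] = (3*x^3*exp(x)*log(x) + 6*x^3*exp(x) + 9*x^2*exp(x) - 9*x*exp(x) + 6*exp(x))/x^3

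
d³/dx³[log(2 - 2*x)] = 2/(x^3 - 3*x^2 + 3*x - 1)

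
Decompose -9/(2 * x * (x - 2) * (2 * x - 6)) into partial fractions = 9/(8*(x - 2)) - 3/(4*(x - 3)) - 3/(8*x)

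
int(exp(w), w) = exp(w) + C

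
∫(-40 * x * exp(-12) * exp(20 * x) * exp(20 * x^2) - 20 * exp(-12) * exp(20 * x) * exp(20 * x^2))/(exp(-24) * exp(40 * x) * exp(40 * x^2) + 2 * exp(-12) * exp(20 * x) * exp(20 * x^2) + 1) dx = 1/(exp(20*x^2 + 20*x - 12) + 1) + C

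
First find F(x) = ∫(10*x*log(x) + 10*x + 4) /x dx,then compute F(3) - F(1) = 34*log(3)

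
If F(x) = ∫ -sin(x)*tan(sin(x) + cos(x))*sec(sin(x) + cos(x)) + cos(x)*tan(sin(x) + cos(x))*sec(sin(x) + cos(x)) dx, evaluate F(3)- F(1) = -sec(cos(1) + sin(1)) + sec(cos(3) + sin(3))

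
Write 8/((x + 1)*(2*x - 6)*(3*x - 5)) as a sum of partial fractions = -9/(8*(3*x - 5)) + 1/(8*(x + 1)) + 1/(4*(x - 3))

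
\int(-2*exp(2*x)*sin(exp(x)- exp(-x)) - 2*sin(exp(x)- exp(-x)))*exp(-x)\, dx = 2*cos(2*sinh(x)) + C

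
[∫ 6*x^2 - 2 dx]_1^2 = 12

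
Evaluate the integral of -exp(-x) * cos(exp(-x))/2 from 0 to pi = -sin(1)/2 + sin(exp(-pi))/2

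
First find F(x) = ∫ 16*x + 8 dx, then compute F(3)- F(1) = 80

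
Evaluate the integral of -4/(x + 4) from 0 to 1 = -4*log(5) + 8*log(2)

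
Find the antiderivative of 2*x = x^2 + C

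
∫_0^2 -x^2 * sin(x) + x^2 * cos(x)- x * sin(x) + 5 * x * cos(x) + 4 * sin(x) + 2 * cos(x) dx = 9*cos(2) + 1 + 9*sin(2)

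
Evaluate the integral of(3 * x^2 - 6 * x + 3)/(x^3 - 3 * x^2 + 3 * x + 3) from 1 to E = -log(4) + log(4 + (-1 + E)^3)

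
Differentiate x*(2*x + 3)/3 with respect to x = 4*x/3 + 1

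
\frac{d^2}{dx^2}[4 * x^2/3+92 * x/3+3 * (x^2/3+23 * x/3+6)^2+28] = 4*x^2 + 92*x + 1138/3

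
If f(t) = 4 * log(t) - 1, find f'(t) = 4/t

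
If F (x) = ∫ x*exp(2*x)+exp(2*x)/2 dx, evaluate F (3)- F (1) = -exp(2)/2 + 3*exp(6)/2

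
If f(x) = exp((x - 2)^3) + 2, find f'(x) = 3*x^2*exp(x^3 - 6*x^2 + 12*x - 8) - 12*x*exp(x^3 - 6*x^2 + 12*x - 8) + 12*exp(x^3 - 6*x^2 + 12*x - 8)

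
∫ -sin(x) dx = cos(x) + C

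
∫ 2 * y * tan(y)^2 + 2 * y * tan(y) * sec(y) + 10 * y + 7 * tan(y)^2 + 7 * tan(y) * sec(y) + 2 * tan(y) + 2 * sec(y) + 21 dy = (2*y + 7)*(2*y + tan(y) + sec(y)) + C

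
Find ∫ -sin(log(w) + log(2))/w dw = cos(log(2*w)) + C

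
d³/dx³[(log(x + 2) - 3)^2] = (4*log(x + 2) - 18)/(x^3 + 6*x^2 + 12*x + 8)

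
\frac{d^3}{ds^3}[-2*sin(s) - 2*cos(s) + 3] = -2*sin(s) + 2*cos(s)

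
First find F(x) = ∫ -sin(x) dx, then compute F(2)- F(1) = -cos(1) + cos(2)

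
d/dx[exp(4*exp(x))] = 4*exp(x + 4*exp(x))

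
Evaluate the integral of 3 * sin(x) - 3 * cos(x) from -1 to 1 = -6*sin(1)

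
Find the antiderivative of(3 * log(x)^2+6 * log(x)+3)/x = (log(x) + 1)^3 + C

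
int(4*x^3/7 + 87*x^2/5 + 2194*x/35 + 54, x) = x^4/7 + 29*x^3/5 + 1097*x^2/35 + 54*x + C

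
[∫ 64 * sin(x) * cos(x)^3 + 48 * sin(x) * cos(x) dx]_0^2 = -16*sin(2)^4 + 56*sin(2)^2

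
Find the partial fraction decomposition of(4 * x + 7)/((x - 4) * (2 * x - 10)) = -23/(2*(x - 4)) + 27/(2*(x - 5))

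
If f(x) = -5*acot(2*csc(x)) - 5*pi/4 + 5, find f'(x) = -10*cos(x)/(sin(x)^2 + 4)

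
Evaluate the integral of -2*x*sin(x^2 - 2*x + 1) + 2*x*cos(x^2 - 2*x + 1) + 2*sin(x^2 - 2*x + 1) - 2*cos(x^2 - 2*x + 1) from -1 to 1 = -cos(4) - sin(4) + 1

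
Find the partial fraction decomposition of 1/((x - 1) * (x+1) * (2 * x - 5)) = 4/(21*(2*x - 5)) + 1/(14*(x + 1)) - 1/(6*(x - 1))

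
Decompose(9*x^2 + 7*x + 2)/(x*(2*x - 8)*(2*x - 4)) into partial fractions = -13/(4*(x - 2)) + 87/(16*(x - 4)) + 1/(16*x)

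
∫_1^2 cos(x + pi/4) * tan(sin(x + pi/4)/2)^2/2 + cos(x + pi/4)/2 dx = -tan(sin(pi/4 + 1)/2) + tan(sin(pi/4 + 2)/2)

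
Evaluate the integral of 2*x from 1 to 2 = 3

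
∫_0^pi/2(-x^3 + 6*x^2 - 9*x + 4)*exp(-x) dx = (-1 + pi/2)^3*exp(-pi/2) + 1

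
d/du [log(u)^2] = 2*log(u)/u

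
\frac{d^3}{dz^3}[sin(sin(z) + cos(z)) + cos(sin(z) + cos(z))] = 2*(2*sin(z)*cos(z)*cos(sqrt(2)*sin(z + pi/4) + pi/4) + 3*sqrt(2)*sin(z + pi/4)*sin(sqrt(2)*sin(z + pi/4) + pi/4) - 2*cos(sqrt(2)*sin(z + pi/4) + pi/4))*cos(z + pi/4)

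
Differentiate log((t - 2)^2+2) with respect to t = (2*t - 4)/(t^2 - 4*t + 6)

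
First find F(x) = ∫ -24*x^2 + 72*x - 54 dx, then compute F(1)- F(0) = -26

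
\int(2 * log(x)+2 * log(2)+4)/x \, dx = (log(2*x) + 2)^2 + C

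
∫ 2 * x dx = x^2 + C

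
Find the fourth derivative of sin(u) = sin(u)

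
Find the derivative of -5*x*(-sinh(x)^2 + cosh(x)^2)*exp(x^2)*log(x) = -5*(2*x^2*log(x) + log(x) + 1)*exp(x^2)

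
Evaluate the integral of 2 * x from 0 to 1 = 1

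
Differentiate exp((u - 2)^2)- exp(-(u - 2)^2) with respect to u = (2*u*exp(2*u^2 - 8*u + 8) + 2*u - 4*exp(2*u^2 - 8*u + 8) - 4)*exp(-u^2 + 4*u - 4)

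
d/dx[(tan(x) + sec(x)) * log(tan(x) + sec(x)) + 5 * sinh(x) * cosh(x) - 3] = log(tan(x) + 1/cos(x))*sin(x)/cos(x)^2 + log(tan(x) + 1/cos(x))/cos(x)^2 + sin(x)/cos(x)^2 + 10*sinh(x)^2 + 5 + cos(x)^(-2)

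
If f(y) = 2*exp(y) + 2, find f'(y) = 2*exp(y)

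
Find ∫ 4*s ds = 2*s^2 + C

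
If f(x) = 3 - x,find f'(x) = -1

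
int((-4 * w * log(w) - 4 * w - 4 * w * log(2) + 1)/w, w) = -(4*w - 1)*log(2*w) + C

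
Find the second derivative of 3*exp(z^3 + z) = 27*z^4*exp(z^3 + z) + 18*z^2*exp(z^3 + z) + 18*z*exp(z^3 + z) + 3*exp(z^3 + z)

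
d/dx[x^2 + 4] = 2*x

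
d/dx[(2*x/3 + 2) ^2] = 8*x/9 + 8/3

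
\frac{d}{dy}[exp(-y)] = -exp(-y)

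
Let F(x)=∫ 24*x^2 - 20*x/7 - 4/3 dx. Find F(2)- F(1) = 1058/21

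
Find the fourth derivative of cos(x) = cos(x)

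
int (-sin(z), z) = cos(z) + C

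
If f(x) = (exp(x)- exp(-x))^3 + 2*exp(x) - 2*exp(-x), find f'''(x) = (27*exp(6*x) - exp(4*x) - exp(2*x) + 27)*exp(-3*x)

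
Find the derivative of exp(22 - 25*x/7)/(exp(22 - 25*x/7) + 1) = -25*exp(25*x/7 - 22)/(7*exp(-44)*exp(50*x/7) + 14*exp(-22)*exp(25*x/7) + 7)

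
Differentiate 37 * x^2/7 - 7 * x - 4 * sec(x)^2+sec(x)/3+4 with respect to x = 74*x/7 - 8*tan(x)*sec(x)^2 + tan(x)*sec(x)/3 - 7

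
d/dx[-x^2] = -2*x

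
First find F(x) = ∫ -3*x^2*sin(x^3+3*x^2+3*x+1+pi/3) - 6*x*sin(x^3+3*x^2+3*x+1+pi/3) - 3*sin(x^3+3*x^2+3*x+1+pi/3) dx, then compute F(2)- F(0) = cos(pi/3 + 27) - cos(1 + pi/3)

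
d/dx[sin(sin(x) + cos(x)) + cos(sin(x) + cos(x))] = 2*cos(x + pi/4)*cos(sqrt(2)*sin(x + pi/4) + pi/4)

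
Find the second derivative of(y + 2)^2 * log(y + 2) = 2*log(y + 2) + 3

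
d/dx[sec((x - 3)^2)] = 2*x*tan(x^2 - 6*x + 9)*sec(x^2 - 6*x + 9) - 6*tan(x^2 - 6*x + 9)*sec(x^2 - 6*x + 9)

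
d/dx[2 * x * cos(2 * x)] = -4*x*sin(2*x) + 2*cos(2*x)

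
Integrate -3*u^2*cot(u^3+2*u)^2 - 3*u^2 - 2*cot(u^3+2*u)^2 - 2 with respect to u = cot(u*(u^2 + 2)) + C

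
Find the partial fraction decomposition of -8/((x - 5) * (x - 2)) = 8/(3*(x - 2)) - 8/(3*(x - 5))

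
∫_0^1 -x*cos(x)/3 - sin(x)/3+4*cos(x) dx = 11*sin(1)/3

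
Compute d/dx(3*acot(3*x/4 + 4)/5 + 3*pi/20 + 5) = -36/(45*x^2 + 480*x + 1360)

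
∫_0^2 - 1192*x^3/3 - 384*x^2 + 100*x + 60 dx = -6880/3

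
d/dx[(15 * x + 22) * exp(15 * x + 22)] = 225*x*exp(15*x + 22) + 345*exp(15*x + 22)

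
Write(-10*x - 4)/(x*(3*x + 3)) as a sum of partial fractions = -2/(x + 1) - 4/(3*x)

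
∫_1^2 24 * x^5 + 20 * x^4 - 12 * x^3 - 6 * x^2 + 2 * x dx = 320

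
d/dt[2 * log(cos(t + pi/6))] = -2*tan(t + pi/6)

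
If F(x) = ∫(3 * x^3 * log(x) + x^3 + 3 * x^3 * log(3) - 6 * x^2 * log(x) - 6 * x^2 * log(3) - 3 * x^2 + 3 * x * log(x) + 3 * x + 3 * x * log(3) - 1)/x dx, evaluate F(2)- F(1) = log(6)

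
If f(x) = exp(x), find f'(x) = exp(x)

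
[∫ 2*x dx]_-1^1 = 0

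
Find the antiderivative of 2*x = x^2 + C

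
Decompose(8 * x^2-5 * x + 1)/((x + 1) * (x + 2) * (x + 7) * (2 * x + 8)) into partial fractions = -107/(45*(x + 7)) + 149/(36*(x + 4)) - 43/(20*(x + 2)) + 7/(18*(x + 1))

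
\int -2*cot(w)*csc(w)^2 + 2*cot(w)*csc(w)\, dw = (csc(w) - 1)^2 + C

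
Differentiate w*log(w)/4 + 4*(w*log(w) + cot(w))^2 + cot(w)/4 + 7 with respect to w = 8*w*log(w)^2 - 8*w*log(w)*cot(w)^2 + 8*log(w)*cot(w) + log(w)/4 - 8*cot(w)^3 - cot(w)^2/4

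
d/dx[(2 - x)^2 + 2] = 2*x - 4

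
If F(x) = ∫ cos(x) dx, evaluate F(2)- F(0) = sin(2)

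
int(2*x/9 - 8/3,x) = x^2/9 - 8*x/3 + C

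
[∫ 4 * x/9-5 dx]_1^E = -245/9 + E/3 + 2*(-4 + E/3)^2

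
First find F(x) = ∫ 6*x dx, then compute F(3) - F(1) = 24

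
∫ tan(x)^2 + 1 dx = tan(x) + C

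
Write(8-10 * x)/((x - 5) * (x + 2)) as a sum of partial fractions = -4/(x + 2) - 6/(x - 5)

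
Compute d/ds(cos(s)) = -sin(s)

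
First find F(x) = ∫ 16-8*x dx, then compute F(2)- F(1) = 4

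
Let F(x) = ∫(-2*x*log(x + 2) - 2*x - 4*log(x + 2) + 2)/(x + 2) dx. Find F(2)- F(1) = -4*log(2)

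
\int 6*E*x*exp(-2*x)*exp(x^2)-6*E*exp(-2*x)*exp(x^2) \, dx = 3*exp((x - 1)^2) + C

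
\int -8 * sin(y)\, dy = 8*cos(y) + C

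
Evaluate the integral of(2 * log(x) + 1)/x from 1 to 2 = (-1 + log(2))*(log(2) + 2) + 2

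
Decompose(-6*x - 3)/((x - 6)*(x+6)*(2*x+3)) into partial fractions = -8/(45*(2*x + 3)) + 11/(36*(x + 6)) - 13/(60*(x - 6))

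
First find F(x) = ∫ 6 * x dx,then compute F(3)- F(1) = 24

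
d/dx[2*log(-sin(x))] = 2/tan(x)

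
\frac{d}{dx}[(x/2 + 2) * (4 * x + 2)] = 4*x + 9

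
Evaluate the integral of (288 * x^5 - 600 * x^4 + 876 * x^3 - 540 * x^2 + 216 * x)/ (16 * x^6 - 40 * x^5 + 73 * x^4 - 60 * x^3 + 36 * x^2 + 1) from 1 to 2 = -3*log(26) + 3*log(577)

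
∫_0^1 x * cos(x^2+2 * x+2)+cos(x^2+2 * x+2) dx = sin(5)/2 - sin(2)/2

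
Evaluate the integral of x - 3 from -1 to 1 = -6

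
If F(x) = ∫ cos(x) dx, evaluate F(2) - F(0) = sin(2)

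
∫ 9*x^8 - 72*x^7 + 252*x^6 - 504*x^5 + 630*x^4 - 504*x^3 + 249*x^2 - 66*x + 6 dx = x^9 - 9*x^8 + 36*x^7 - 84*x^6 + 126*x^5 - 126*x^4 + 83*x^3 - 33*x^2 + 6*x + C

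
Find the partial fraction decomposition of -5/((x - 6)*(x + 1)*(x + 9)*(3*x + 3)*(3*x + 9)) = -1/(10368*(x + 9)) + 5/(1944*(x + 3)) - 15/(6272*(x + 1)) + 5/(1008*(x + 1)^2) - 1/(11907*(x - 6))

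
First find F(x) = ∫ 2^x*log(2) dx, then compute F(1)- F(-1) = 3/2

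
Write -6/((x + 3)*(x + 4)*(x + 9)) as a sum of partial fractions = -1/(5*(x + 9)) + 6/(5*(x + 4)) - 1/(x + 3)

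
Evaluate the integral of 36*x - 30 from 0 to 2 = 12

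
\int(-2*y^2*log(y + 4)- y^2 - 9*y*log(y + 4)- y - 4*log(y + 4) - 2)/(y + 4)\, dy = -(y^2 + y + 2)*log(y + 4) + C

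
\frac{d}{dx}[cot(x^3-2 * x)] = (2 - 3*x^2)/sin(x*(x^2 - 2))^2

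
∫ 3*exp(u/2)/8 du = 3*exp(u/2)/4 + C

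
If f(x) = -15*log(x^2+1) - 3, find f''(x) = (30*x^2 - 30)/(x^4 + 2*x^2 + 1)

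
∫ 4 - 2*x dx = -x^2 + 4*x + C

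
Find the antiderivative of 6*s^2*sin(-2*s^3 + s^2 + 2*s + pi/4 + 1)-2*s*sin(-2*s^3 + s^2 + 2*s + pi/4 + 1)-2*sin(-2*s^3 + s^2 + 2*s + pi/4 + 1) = cos(-2*s^3 + s^2 + 2*s + pi/4 + 1) + C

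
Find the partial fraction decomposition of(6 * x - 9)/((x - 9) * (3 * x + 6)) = 7/(11*(x + 2)) + 15/(11*(x - 9))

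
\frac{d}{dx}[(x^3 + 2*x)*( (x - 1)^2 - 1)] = 5*x^4 - 8*x^3 + 6*x^2 - 8*x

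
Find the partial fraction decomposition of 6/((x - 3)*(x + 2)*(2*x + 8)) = 3/(14*(x + 4)) - 3/(10*(x + 2)) + 3/(35*(x - 3))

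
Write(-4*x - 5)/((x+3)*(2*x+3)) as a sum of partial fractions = 2/(3*(2*x + 3)) - 7/(3*(x + 3))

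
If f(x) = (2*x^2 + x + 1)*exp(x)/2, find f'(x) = x^2*exp(x) + 5*x*exp(x)/2 + exp(x)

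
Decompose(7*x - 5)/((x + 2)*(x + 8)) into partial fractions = 61/(6*(x + 8)) - 19/(6*(x + 2))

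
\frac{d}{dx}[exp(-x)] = -exp(-x)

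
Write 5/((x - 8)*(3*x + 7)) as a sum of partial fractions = -15/(31*(3*x + 7)) + 5/(31*(x - 8))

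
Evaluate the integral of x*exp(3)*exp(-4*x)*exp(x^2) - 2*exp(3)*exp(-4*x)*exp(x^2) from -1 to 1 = 1/2 - exp(8)/2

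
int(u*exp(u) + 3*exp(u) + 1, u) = (u + 2)*(exp(u) + 1) + C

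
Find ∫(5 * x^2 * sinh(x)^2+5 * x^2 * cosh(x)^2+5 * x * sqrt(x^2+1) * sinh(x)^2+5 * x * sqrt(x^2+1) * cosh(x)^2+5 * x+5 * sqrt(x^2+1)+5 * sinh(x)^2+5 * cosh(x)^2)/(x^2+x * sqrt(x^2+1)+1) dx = 5*log(x + sqrt(x^2 + 1)) + 5*sinh(2*x)/2 + C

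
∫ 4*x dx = 2*x^2 + C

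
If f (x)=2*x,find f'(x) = 2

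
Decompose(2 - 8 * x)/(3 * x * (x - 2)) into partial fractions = -7/(3*(x - 2)) - 1/(3*x)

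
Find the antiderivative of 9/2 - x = -x^2/2 + 9*x/2 + C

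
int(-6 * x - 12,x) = -3*x^2 - 12*x + C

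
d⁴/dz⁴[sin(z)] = sin(z)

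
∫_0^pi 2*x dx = pi^2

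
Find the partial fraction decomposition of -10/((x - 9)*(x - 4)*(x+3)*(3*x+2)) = -135/(1421*(3*x + 2)) + 5/(294*(x + 3)) + 1/(49*(x - 4)) - 1/(174*(x - 9))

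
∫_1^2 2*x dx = 3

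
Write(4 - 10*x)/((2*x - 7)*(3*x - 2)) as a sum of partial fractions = 8/(17*(3*x - 2)) - 62/(17*(2*x - 7))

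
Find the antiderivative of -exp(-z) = exp(-z) + C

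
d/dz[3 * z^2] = 6*z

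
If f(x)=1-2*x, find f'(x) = -2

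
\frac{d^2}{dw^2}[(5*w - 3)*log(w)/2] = (5*w + 3)/(2*w^2)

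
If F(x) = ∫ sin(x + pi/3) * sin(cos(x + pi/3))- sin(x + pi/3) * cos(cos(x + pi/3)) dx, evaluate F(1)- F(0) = -cos(1/2) - sin(1/2) + sin(cos(1 + pi/3)) + cos(cos(1 + pi/3))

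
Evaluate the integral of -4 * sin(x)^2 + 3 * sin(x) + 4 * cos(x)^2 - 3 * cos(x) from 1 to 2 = -5*sin(2) + 2*sin(4) - 3*cos(2) + 3*sqrt(2)*sin(pi/4 + 1)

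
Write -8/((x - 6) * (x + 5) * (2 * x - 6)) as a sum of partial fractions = -1/(22*(x + 5)) + 1/(6*(x - 3)) - 4/(33*(x - 6))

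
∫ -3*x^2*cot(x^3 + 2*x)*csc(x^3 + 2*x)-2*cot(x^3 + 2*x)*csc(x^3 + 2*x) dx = csc(x*(x^2 + 2)) + C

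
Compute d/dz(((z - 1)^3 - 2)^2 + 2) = 6*z^5 - 30*z^4 + 60*z^3 - 72*z^2 + 54*z - 18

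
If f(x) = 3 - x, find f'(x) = -1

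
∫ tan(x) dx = log(3*sec(x)) + C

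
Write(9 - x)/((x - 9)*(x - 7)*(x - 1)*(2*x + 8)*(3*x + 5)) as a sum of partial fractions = -27/(2912*(3*x + 5)) + 1/(770*(x + 4)) + 1/(480*(x - 1)) - 1/(3432*(x - 7))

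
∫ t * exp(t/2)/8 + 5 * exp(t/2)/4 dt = (t + 8)*exp(t/2)/4 + C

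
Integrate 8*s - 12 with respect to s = 4*s^2 - 12*s + C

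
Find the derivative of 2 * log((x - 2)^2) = 4/(x - 2)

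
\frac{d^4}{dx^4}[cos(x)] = cos(x)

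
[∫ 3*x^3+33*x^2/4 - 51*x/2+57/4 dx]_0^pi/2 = (-1 + pi/2)^3*(3*pi/8 + 5) + 5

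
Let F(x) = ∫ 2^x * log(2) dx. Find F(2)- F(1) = 2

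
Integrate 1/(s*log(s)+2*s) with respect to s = log(log(s) + 2) + C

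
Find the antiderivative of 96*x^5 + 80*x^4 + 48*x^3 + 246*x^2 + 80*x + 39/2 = 16*x^6 + 16*x^5 + 12*x^4 + 82*x^3 + 40*x^2 + 39*x/2 + C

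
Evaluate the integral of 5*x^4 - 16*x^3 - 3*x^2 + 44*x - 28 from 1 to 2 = 2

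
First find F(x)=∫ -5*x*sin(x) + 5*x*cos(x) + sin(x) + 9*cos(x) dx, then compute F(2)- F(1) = -9*sin(1) + 14*cos(2) - 9*cos(1) + 14*sin(2)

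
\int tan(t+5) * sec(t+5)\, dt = sec(t + 5) + C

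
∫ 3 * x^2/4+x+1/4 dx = x^3/4 + x^2/2 + x/4 + C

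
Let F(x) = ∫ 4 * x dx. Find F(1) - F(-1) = 0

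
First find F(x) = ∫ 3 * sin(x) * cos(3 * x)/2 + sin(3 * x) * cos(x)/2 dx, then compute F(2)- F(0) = sin(2)*sin(6)/2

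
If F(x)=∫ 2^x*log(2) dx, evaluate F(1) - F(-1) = 3/2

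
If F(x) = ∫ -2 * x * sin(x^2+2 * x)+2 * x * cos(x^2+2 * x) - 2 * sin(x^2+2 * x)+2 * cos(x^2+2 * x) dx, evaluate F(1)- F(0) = -1 + cos(3) + sin(3)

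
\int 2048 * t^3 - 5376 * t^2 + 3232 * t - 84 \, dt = 512*t^4 - 1792*t^3 + 1616*t^2 - 84*t + C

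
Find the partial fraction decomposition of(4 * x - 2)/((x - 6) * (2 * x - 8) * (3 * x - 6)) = 1/(8*(x - 2)) - 7/(12*(x - 4)) + 11/(24*(x - 6))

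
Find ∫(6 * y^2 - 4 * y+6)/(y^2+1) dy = 6*y - 2*log(y^2 + 1) + C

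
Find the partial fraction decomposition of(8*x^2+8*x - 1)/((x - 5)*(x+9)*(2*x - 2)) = 115/(56*(x + 9)) - 3/(16*(x - 1)) + 239/(112*(x - 5))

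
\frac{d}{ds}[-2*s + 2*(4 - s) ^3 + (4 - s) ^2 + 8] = -6*s^2 + 50*s - 106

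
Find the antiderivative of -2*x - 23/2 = -x^2 - 23*x/2 + C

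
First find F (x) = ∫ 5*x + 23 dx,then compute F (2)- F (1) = 61/2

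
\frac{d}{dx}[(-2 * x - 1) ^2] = 8*x + 4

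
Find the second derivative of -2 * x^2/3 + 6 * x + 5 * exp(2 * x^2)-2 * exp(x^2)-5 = 80*x^2*exp(2*x^2) - 8*x^2*exp(x^2) + 20*exp(2*x^2) - 4*exp(x^2) - 4/3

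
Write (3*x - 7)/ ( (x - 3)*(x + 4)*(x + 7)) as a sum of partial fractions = -14/(15*(x + 7)) + 19/(21*(x + 4)) + 1/(35*(x - 3))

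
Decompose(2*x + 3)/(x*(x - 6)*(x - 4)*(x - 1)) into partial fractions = 1/(3*(x - 1)) - 11/(24*(x - 4)) + 1/(4*(x - 6)) - 1/(8*x)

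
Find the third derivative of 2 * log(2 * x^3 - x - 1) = (96*x^6 + 48*x^4 + 336*x^3 + 24*x^2 - 24*x + 20)/(8*x^9 - 12*x^7 - 12*x^6 + 6*x^5 + 12*x^4 + 5*x^3 - 3*x^2 - 3*x - 1)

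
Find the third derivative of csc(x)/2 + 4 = (1/2 - 3/sin(x)^2)*cos(x)/sin(x)^2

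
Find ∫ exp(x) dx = exp(x) + C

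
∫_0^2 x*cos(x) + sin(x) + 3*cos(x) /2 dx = 7*sin(2)/2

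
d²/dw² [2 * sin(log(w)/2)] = -(sin(log(w)/2) + 2*cos(log(w)/2))/(2*w^2)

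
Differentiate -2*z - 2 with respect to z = -2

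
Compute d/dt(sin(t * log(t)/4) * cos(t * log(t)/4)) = (log(t) + 1)*cos(t*log(t)/2)/4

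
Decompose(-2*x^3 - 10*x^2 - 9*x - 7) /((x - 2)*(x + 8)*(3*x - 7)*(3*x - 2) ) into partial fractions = -487/(1560*(3*x - 2)) - 2912/(465*(3*x - 7)) - 449/(8060*(x + 8)) + 81/(40*(x - 2))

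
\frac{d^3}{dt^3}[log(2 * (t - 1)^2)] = 4/(t^3 - 3*t^2 + 3*t - 1)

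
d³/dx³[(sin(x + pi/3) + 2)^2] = -4*cos(x + pi/3) - 4*cos(2*x + pi/6)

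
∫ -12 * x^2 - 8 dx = -4*x^3 - 8*x + C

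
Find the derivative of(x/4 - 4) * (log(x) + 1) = (x*log(x) + 2*x - 16)/(4*x)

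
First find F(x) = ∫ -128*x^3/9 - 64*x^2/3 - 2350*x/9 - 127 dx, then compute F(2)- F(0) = -890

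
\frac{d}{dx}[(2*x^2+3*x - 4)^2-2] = 16*x^3 + 36*x^2 - 14*x - 24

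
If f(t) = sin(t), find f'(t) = cos(t)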